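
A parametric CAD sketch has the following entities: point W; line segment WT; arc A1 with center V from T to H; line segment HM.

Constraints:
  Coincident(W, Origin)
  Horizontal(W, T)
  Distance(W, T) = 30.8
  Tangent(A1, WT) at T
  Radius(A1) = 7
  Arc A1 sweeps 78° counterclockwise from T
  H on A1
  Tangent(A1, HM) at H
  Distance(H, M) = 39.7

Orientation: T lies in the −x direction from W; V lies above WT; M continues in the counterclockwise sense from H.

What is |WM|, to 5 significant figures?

47.072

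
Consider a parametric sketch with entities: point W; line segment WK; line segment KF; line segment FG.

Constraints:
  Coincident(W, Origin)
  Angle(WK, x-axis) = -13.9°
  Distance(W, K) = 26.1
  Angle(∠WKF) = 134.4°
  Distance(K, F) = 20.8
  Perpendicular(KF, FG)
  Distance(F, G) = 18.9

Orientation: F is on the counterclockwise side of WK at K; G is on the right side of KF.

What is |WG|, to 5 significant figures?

54.181

W is at the origin; WK runs at -13.9° with length 26.1, so K = 26.1·(cos -13.9°, sin -13.9°) = (25.336, -6.2700). ∠WKF = 134.4°, so KF runs at -13.9° + (180° − 134.4°) = 31.700° from the x-axis; with |KF| = 20.8, F = K + 20.8·(cos 31.700°, sin 31.700°) = (43.033, 4.6599). KF ⟂ FG; with |FG| = 18.9 on the right of KF, G = F + 18.9·(0.52547, -0.85081) = (52.964, -11.420). Then |WG| = |G − W| = 54.181.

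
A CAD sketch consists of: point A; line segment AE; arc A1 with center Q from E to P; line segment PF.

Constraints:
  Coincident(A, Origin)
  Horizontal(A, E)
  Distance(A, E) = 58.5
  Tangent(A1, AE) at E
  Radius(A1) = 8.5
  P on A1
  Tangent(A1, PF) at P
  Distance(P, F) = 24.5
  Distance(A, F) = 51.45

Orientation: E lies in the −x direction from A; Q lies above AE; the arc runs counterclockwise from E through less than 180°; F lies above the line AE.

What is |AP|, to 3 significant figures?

50.8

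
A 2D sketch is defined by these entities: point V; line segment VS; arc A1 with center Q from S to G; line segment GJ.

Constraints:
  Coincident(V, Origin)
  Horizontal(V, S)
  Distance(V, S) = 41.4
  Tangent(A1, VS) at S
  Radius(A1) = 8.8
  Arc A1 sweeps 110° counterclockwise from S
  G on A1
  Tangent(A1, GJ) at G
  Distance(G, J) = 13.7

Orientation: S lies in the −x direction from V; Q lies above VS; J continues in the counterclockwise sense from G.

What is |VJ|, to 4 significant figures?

45.16

On A1, S sits at bearing -90° from Q; a 110° counterclockwise sweep puts G at bearing 20°, so G = Q + 8.8·(cos 20°, sin 20°) = (-33.13, 11.81). Tangency of A1 to GJ means the radius QG is perpendicular to GJ, so GJ runs along (−sin 20°, cos 20°); with |GJ| = 13.7, J = (-37.82, 24.68). Then |VJ| = |J − V| = 45.16.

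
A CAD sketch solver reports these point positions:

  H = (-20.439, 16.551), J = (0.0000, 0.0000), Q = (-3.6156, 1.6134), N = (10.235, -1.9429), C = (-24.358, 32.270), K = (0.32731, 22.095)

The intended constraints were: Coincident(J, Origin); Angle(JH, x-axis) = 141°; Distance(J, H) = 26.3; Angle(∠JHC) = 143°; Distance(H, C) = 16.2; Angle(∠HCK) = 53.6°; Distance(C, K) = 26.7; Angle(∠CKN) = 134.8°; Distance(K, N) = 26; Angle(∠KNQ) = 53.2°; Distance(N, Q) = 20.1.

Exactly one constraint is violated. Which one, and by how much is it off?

Distance(N, Q) = 20.1 — off by 5.80.

J = (0.00, 0.00) ✓; JH at 141.0° ✓; |JH| = 26.30 ✓; ∠JHC = 143.0° ✓; |HC| = 16.20 ✓; ∠HCK = 53.60° ✓; |CK| = 26.70 ✓; ∠CKN = 134.8° ✓; |KN| = 26.00 ✓; ∠KNQ = 53.20° ✓; |NQ| = 14.30 ✗.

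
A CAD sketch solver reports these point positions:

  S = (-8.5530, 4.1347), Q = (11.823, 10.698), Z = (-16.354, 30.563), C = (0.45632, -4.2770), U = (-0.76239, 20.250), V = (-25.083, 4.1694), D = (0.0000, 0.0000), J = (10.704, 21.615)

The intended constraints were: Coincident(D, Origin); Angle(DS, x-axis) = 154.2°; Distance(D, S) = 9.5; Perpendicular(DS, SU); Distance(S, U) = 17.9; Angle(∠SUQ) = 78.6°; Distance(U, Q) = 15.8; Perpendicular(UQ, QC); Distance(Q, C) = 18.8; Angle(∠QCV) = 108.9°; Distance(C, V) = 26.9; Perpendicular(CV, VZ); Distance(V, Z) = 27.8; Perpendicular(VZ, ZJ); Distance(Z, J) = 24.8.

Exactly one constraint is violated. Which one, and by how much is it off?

Distance(Z, J) = 24.8 — off by 3.70.

D = (0.00, 0.00) ✓; DS at 154.2° ✓; |DS| = 9.500 ✓; ∠(DS, SU) = 90.00° ✓; |SU| = 17.90 ✓; ∠SUQ = 78.60° ✓; |UQ| = 15.80 ✓; ∠(UQ, QC) = 90.00° ✓; |QC| = 18.80 ✓; ∠QCV = 108.9° ✓; |CV| = 26.90 ✓; ∠(CV, VZ) = 90.00° ✓; |VZ| = 27.80 ✓; ∠(VZ, ZJ) = 90.00° ✓; |ZJ| = 28.50 ✗.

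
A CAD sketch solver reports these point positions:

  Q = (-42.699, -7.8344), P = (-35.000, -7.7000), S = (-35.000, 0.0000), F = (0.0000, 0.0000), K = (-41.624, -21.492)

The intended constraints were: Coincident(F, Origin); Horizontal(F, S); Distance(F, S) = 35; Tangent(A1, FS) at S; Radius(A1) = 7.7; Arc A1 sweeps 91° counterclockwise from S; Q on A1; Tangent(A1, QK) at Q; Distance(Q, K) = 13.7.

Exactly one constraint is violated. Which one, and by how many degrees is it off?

Tangent(A1, QK) at Q — off by 3.50°.

F = (0.00, 0.00) ✓; F.y = 0.00, S.y = 0.00 ✓; |FS| = 35.00 ✓; ∠(PS, SF) = 90.00° ✓; |PS| = 7.700 ✓; bearing(P→Q) − bearing(P→S) = 91.00° ✓; |PQ| = 7.700 ✓; ∠(PQ, QK) = 86.50° ✗; |QK| = 13.70 ✓.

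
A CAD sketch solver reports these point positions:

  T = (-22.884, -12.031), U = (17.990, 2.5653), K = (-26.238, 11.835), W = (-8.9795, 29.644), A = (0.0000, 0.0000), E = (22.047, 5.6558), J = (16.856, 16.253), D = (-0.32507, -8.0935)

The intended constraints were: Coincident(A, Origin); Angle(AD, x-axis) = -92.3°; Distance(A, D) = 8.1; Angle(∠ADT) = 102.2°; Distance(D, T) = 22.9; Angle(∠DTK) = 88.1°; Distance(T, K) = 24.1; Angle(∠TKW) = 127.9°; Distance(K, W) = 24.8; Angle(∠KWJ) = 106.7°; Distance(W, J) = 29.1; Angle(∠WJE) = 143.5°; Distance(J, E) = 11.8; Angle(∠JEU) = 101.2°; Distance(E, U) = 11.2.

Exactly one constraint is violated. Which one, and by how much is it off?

Distance(E, U) = 11.2 — off by 6.10.

A = (0.00, 0.00) ✓; AD at -92.30° ✓; |AD| = 8.100 ✓; ∠ADT = 102.2° ✓; |DT| = 22.90 ✓; ∠DTK = 88.10° ✓; |TK| = 24.10 ✓; ∠TKW = 127.9° ✓; |KW| = 24.80 ✓; ∠KWJ = 106.7° ✓; |WJ| = 29.10 ✓; ∠WJE = 143.5° ✓; |JE| = 11.80 ✓; ∠JEU = 101.2° ✓; |EU| = 5.100 ✗.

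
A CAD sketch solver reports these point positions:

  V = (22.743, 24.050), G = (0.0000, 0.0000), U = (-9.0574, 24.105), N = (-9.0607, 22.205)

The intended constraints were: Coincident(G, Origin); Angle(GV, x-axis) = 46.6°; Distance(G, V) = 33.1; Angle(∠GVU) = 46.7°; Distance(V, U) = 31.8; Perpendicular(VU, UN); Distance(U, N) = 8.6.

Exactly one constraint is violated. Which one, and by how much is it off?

Distance(U, N) = 8.6 — off by 6.70.

G = (0.00, 0.00) ✓; GV at 46.60° ✓; |GV| = 33.10 ✓; ∠GVU = 46.70° ✓; |VU| = 31.80 ✓; ∠(VU, UN) = 90.00° ✓; |UN| = 1.900 ✗.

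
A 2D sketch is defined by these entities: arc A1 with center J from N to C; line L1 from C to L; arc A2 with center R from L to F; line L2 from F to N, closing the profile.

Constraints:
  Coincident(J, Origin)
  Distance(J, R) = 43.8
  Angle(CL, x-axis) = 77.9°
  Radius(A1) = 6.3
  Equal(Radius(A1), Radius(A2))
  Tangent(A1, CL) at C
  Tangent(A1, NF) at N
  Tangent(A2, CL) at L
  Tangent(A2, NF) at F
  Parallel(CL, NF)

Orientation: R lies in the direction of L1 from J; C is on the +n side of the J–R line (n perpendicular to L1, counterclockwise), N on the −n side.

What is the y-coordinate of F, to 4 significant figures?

41.51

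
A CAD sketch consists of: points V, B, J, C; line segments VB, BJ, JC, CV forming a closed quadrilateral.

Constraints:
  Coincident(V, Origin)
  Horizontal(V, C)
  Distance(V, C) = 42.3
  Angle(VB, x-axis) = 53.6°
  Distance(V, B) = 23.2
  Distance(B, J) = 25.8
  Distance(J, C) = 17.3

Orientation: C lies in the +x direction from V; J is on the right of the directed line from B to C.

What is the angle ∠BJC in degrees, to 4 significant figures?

102.8°

Checks: |BJ| = 25.80 ✓; |JC| = 17.30 ✓.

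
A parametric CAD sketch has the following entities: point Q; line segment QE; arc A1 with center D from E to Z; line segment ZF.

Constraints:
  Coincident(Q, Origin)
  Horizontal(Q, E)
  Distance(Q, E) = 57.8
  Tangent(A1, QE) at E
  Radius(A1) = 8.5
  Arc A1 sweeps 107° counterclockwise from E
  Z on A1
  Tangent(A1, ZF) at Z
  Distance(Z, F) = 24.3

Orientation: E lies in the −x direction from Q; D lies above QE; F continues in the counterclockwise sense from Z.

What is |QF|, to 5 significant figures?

66.293

Q is at the origin; Q and E share the same y with |QE| = 57.8 and E on the −x side, so E = (-57.800, 0.0000). Since A1 is tangent to QE there, DE ⟂ QE, so D = E + (0, 8.5) = (-57.800, 8.5000). On A1, E sits at bearing -90° from D; a 107° counterclockwise sweep puts Z at bearing 17°, so Z = D + 8.5·(cos 17°, sin 17°) = (-49.671, 10.985). Tangency of A1 to ZF means the radius DZ is perpendicular to ZF, so ZF runs along (−sin 17°, cos 17°); with |ZF| = 24.3, F = (-56.776, 34.223). Then |QF| = |F − Q| = 66.293.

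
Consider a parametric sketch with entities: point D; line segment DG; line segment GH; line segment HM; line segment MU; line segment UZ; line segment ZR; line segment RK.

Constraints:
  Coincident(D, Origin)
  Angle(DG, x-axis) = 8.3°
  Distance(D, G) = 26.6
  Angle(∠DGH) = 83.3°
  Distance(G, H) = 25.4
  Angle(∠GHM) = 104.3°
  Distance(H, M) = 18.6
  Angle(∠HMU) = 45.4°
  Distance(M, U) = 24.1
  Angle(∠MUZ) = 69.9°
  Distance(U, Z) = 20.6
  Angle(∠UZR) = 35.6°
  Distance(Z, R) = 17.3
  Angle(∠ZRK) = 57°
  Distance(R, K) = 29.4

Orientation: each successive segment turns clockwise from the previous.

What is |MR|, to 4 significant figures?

12.68

∠MUZ = 69.9° gives UZ at -48.80° from the x-axis; with |UZ| = 20.6, Z = (34.28, -21.01). ∠UZR = 35.6° gives ZR at 166.8° from the x-axis; with |ZR| = 17.3, R = (17.44, -17.06). Then |MR| = |R − M| = 12.68.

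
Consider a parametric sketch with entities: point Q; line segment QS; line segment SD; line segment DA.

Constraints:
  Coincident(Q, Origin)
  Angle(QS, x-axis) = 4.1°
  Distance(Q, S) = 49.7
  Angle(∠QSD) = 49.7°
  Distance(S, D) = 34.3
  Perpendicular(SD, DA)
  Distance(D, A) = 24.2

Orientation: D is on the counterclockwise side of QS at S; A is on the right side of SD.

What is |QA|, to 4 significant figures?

62.14

∠QSD = 49.7°, so SD runs at 4.1° + (180° − 49.7°) = 134.4° from the x-axis; with |SD| = 34.3, D = S + 34.3·(cos 134.4°, sin 134.4°) = (25.57, 28.06). SD is perpendicular to DA; with |DA| = 24.2 on the right of SD, A = D + 24.2·(0.7145, 0.6997) = (42.86, 44.99). Then |QA| = |A − Q| = 62.14.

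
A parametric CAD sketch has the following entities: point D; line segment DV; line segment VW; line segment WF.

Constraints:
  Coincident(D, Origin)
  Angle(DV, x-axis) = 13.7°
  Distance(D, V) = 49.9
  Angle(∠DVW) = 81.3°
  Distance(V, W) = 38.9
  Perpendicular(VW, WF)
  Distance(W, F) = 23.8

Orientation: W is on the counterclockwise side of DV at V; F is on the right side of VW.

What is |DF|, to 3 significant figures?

79.6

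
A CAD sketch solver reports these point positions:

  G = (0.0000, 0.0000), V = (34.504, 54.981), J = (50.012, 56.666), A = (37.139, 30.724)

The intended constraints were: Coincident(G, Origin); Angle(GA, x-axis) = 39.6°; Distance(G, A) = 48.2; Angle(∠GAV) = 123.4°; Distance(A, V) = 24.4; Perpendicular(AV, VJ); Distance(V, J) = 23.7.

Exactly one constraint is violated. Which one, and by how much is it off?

Distance(V, J) = 23.7 — off by 8.10.

G = (0.00, 0.00) ✓; GA at 39.60° ✓; |GA| = 48.20 ✓; ∠GAV = 123.4° ✓; |AV| = 24.40 ✓; ∠(AV, VJ) = 90.00° ✓; |VJ| = 15.60 ✗.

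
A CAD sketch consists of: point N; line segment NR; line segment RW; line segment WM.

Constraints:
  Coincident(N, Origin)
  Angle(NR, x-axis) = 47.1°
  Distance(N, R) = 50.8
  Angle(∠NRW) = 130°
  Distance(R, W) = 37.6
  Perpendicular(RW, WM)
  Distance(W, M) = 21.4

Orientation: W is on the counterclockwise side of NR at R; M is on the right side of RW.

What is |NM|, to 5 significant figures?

92.593

N is at the origin; NR runs at 47.1° with length 50.8, so R = 50.8·(cos 47.1°, sin 47.1°) = (34.581, 37.213). ∠NRW = 130.0°, so RW runs at 47.1° + (180° − 130.0°) = 97.100° from the x-axis; with |RW| = 37.6, W = R + 37.6·(cos 97.100°, sin 97.100°) = (29.933, 74.525). The perpendicularity gives WM at right angles to RW; with |WM| = 21.4 on the right of RW, M = W + 21.4·(0.99233, 0.12360) = (51.169, 77.170). Then |NM| = |M − N| = 92.593.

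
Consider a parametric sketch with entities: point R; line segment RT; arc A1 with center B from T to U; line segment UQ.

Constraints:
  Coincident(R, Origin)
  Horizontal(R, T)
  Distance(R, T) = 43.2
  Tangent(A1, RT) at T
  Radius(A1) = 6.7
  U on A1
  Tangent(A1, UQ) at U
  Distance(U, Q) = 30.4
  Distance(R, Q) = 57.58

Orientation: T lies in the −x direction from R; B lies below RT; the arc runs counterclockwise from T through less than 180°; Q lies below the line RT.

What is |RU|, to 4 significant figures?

50.41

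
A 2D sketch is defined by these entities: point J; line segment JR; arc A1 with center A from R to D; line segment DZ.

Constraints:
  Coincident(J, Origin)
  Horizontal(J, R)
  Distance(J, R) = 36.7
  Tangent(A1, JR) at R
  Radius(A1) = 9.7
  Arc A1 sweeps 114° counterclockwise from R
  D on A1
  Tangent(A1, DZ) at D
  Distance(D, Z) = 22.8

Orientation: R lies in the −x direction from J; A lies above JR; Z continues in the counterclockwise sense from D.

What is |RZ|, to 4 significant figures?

34.48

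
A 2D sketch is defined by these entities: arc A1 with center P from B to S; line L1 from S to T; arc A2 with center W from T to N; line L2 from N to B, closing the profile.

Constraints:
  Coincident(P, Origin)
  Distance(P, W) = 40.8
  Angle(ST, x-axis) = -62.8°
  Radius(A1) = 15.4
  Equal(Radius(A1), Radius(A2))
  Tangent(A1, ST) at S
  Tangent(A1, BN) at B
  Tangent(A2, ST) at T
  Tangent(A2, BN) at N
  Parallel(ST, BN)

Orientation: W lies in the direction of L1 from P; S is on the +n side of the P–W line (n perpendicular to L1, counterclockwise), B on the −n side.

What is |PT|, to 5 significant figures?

43.610

The slot axis is L1's direction at -62.8°, so u = (cos -62.8°, sin -62.8°) = (0.45710, -0.88942) and n = (−sin -62.8°, cos -62.8°) = (0.88942, 0.45710). P is at the origin and W lies 40.8 along u from P, so W = 40.8·u = (18.650, -36.288). Tangency of A1 to both parallel lines with radius 15.4 puts S and B at P ± 15.4·n: S = (13.697, 7.0393), B = (-13.697, -7.0393). Equal radii place T and N the same way about W: T = W + 15.4·n = (32.347, -29.249), N = W − 15.4·n = (4.9526, -43.327). Then |PT| = |T − P| = 43.610.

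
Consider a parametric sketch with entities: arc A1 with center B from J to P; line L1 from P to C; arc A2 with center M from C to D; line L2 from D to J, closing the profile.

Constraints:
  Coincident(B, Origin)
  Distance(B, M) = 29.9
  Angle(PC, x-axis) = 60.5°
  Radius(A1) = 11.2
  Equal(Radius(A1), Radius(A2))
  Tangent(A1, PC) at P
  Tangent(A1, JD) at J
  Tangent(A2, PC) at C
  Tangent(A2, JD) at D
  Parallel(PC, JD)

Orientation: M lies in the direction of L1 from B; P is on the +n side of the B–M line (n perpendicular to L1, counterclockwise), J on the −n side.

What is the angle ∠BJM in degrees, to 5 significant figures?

69.465°

The slot axis is L1's direction at 60.5°, so u = (cos 60.5°, sin 60.5°) = (0.49242, 0.87036) and n = (−sin 60.5°, cos 60.5°) = (-0.87036, 0.49242). B is at the origin and M lies 29.9 along u from B, so M = 29.9·u = (14.723, 26.024). Tangency of A1 to both parallel lines with radius 11.2 puts P and J at B ± 11.2·n: P = (-9.7480, 5.5151), J = (9.7480, -5.5151). Then cos ∠BJM = JB·JM / (|JB||JM|), giving 69.465°.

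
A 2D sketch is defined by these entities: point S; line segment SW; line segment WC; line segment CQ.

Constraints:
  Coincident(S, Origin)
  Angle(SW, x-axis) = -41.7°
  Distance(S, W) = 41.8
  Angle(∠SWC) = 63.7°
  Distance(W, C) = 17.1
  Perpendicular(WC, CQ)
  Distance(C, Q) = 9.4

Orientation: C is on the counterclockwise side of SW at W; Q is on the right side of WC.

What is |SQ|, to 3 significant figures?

46.9

∠SWC = 63.7°, so WC runs at -41.7° + (180° − 63.7°) = 74.6° from the x-axis; with |WC| = 17.1, C = W + 17.1·(cos 74.6°, sin 74.6°) = (35.8, -11.3). The perpendicularity gives CQ at right angles to WC; with |CQ| = 9.4 on the right of WC, Q = C + 9.4·(0.964, -0.266) = (44.8, -13.8). Then |SQ| = |Q − S| = 46.9.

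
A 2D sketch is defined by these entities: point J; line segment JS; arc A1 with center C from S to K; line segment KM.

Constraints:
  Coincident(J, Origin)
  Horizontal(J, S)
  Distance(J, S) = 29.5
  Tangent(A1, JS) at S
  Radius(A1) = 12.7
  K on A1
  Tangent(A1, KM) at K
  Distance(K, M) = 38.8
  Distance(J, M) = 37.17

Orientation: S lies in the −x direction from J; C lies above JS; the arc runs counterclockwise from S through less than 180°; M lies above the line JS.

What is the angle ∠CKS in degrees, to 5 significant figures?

62.653°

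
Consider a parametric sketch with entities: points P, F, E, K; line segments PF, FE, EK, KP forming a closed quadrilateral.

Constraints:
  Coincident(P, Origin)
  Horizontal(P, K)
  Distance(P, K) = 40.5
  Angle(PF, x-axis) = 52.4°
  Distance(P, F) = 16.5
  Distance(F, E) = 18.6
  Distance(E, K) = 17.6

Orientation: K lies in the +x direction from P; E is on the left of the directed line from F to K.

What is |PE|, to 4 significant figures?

31.49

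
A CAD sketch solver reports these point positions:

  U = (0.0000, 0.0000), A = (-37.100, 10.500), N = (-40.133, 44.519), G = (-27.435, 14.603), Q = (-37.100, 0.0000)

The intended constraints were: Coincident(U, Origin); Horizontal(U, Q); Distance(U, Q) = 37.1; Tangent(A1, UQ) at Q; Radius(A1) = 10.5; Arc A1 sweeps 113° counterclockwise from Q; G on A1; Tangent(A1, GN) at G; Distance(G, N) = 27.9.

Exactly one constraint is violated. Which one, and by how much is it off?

Distance(G, N) = 27.9 — off by 4.60.

U = (0.00, 0.00) ✓; U.y = 0.00, Q.y = 0.00 ✓; |UQ| = 37.10 ✓; ∠(AQ, QU) = 90.00° ✓; |AQ| = 10.50 ✓; bearing(A→G) − bearing(A→Q) = 113.0° ✓; |AG| = 10.50 ✓; ∠(AG, GN) = 90.00° ✓; |GN| = 32.50 ✗.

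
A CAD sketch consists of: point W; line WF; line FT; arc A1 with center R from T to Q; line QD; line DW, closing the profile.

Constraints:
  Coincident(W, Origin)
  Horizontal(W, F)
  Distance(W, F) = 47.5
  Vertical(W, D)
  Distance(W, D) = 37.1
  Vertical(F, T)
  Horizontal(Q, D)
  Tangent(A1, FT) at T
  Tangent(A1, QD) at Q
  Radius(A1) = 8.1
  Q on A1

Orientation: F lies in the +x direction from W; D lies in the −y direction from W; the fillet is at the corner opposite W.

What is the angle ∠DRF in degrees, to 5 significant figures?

117.22°

W is at the origin; WF is horizontal with |WF| = 47.5 and F on the +x side, so F = (47.500, 0.0000). W and D share the same x with |WD| = 37.1 and D on the −y side, so D = (0.0000, -37.100). The virtual corner opposite W is at (47.500, -37.100). Since A1 is tangent to FT there, RT ⟂ FT and A1 meets QD tangentially, so RQ is at right angles to QD, with radius 8.1, so the center R sits 8.1 in from both sides at R = (39.400, -29.000). Then cos ∠DRF = RD·RF / (|RD||RF|), giving 117.22°.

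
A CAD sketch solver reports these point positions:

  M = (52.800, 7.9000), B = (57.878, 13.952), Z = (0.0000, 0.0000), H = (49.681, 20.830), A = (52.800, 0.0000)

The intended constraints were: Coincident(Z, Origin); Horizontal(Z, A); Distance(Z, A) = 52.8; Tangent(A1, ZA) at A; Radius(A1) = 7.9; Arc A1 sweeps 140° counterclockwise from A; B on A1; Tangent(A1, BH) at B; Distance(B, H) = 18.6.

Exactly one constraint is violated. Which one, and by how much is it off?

Distance(B, H) = 18.6 — off by 7.90.

Z = (0.00, 0.00) ✓; Z.y = 0.00, A.y = 0.00 ✓; |ZA| = 52.80 ✓; ∠(MA, AZ) = 90.00° ✓; |MA| = 7.900 ✓; bearing(M→B) − bearing(M→A) = 140.0° ✓; |MB| = 7.900 ✓; ∠(MB, BH) = 90.00° ✓; |BH| = 10.70 ✗.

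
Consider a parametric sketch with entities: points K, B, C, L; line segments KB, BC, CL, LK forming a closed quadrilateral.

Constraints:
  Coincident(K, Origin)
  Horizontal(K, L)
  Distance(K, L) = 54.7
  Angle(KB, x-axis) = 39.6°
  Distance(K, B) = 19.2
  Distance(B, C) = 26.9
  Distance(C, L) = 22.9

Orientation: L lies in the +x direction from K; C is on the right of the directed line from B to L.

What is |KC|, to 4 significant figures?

33.91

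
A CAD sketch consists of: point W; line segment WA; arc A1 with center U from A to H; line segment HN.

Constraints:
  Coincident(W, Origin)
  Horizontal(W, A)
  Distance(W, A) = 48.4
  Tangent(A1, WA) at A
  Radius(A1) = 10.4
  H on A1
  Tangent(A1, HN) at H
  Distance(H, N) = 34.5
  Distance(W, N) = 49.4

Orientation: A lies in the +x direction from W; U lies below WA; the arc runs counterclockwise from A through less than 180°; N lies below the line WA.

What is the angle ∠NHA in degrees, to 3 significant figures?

143°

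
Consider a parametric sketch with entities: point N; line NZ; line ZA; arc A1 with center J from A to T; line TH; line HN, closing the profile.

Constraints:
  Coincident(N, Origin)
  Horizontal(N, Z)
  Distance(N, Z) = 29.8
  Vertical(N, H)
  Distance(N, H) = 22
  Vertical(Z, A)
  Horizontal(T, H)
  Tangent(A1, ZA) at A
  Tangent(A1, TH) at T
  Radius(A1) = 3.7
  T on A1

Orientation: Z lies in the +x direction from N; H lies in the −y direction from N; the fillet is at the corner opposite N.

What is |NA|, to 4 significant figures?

34.97

N is at the origin; NZ is horizontal with |NZ| = 29.8 and Z on the +x side, so Z = (29.80, 0.000). NH is vertical with |NH| = 22.0 and H on the −y side, so H = (0.000, -22.00). The virtual corner opposite N is at (29.80, -22.00). The tangent condition forces JA to be normal to ZA and tangency of A1 to TH means the radius JT is perpendicular to TH, with radius 3.7, so the center J sits 3.7 in from both sides at J = (26.10, -18.30). That places the tangent points at A = (29.80, -18.30) on ZA and T = (26.10, -22.00) on TH. Then |NA| = |A − N| = 34.97.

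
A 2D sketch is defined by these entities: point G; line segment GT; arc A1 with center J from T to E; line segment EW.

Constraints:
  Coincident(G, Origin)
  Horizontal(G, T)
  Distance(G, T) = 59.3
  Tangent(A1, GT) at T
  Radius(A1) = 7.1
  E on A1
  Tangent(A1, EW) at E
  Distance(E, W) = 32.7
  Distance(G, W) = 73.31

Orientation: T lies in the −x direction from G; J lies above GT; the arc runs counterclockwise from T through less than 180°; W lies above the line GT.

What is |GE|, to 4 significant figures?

53.22

Checks: |JE| = 7.100 ✓; ∠(JE, EW) = 90.00° ✓; |EW| = 32.70 ✓; |GW| = 73.31 ✓.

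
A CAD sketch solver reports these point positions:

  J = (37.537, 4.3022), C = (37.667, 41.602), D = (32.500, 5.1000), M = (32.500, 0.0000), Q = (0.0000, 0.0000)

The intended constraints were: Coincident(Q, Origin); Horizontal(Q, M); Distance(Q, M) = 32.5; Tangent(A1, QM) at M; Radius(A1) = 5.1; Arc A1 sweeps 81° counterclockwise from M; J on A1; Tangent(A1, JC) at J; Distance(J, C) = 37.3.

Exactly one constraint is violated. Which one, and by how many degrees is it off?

Tangent(A1, JC) at J — off by 8.80°.

Q = (0.00, 0.00) ✓; Q.y = 0.00, M.y = 0.00 ✓; |QM| = 32.50 ✓; ∠(DM, MQ) = 90.00° ✓; |DM| = 5.100 ✓; bearing(D→J) − bearing(D→M) = 81.00° ✓; |DJ| = 5.100 ✓; ∠(DJ, JC) = 81.20° ✗; |JC| = 37.30 ✓.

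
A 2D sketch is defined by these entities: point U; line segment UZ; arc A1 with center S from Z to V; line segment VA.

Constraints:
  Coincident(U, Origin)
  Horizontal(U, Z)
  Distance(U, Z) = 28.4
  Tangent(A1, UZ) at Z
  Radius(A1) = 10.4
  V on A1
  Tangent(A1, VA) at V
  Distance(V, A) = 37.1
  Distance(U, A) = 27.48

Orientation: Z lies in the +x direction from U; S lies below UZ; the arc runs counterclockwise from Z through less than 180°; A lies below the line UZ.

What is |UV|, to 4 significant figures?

21.77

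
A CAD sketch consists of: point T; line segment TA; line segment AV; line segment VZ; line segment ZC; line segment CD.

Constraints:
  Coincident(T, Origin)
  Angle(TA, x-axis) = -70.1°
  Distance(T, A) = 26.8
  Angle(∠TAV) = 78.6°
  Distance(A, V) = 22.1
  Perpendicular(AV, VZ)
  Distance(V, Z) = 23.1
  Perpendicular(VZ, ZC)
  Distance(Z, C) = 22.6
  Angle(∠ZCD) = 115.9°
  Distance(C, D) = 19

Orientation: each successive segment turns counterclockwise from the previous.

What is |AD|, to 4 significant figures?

10.65

VZ is perpendicular to ZC, so ZC runs at -148.7°; with |ZC| = 22.6, C = (-3.306, -5.721). ∠ZCD = 115.9° gives CD at -84.60° from the x-axis; with |CD| = 19.0, D = (-1.518, -24.64). Then |AD| = |D − A| = 10.65.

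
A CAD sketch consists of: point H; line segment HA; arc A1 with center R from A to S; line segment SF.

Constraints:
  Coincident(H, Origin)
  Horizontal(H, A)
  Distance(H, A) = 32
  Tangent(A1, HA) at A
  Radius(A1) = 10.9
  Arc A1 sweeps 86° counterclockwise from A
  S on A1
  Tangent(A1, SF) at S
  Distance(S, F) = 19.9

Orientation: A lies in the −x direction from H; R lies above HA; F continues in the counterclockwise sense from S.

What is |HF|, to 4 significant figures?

35.90

On A1, A sits at bearing -90° from R; an 86° counterclockwise sweep puts S at bearing -4°, so S = R + 10.9·(cos -4°, sin -4°) = (-21.13, 10.14). Since A1 is tangent to SF there, RS ⟂ SF, so SF runs along (−sin -4°, cos -4°); with |SF| = 19.9, F = (-19.74, 29.99). Then |HF| = |F − H| = 35.90.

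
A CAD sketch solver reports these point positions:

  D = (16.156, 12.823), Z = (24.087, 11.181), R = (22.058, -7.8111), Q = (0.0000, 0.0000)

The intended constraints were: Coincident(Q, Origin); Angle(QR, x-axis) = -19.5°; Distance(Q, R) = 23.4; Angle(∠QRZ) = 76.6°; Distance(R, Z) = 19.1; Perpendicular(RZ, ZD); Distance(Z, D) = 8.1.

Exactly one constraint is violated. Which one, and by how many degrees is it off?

Perpendicular(RZ, ZD) — off by 5.60°.

Q = (0.00, 0.00) ✓; QR at -19.50° ✓; |QR| = 23.40 ✓; ∠QRZ = 76.60° ✓; |RZ| = 19.10 ✓; ∠(RZ, ZD) = 84.40° ✗; |ZD| = 8.099 ✓.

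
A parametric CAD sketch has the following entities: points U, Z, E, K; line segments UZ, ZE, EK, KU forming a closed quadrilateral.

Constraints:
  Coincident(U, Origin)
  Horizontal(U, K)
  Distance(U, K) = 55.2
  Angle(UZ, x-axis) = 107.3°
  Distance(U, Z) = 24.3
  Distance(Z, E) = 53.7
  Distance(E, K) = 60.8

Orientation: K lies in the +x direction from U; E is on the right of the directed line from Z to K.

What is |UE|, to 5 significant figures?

29.754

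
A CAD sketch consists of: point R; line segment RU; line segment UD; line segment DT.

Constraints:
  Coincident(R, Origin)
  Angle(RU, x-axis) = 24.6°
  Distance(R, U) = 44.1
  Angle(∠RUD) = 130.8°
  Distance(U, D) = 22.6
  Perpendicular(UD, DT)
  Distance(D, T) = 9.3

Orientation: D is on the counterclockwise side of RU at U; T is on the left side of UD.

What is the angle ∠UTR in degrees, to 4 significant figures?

47.47°

∠RUD = 130.8°, so UD runs at 24.6° + (180° − 130.8°) = 73.80° from the x-axis; with |UD| = 22.6, D = U + 22.6·(cos 73.80°, sin 73.80°) = (46.40, 40.06). The perpendicularity gives DT at right angles to UD; with |DT| = 9.3 on the left of UD, T = D + 9.3·(-0.9603, 0.2790) = (37.47, 42.66). Then cos ∠UTR = TU·TR / (|TU||TR|), giving 47.47°.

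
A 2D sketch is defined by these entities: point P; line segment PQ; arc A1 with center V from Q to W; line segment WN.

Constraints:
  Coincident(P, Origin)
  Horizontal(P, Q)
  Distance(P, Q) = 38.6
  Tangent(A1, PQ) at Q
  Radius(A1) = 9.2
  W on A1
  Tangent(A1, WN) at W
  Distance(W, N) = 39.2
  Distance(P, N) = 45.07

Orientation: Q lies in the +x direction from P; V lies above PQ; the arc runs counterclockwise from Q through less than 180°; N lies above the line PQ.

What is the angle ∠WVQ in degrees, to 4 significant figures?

138.0°

Checks: |VW| = 9.200 ✓; ∠(VW, WN) = 90.00° ✓; |WN| = 39.20 ✓; |PN| = 45.07 ✓.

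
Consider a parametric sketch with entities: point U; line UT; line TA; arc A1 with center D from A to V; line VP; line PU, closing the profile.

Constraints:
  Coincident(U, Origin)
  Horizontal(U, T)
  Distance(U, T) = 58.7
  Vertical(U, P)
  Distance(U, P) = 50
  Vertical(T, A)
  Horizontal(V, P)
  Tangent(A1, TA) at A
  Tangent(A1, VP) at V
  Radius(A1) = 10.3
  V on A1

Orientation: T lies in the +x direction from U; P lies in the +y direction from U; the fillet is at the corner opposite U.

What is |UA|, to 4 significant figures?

70.86

The virtual corner opposite U is at (58.70, 50.00). Tangency of A1 to TA means the radius DA is perpendicular to TA and the tangent condition forces DV to be normal to VP, with radius 10.3, so the center D sits 10.3 in from both sides at D = (48.40, 39.70). That places the tangent points at A = (58.70, 39.70) on TA and V = (48.40, 50.00) on VP. Then |UA| = |A − U| = 70.86.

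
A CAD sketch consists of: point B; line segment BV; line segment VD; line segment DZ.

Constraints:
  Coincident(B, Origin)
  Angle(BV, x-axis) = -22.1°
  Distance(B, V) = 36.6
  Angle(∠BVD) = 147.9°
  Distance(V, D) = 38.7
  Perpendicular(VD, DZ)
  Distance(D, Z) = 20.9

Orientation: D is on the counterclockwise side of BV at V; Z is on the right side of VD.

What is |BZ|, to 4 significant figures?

80.54

B is at the origin; BV runs at -22.1° with length 36.6, so V = 36.6·(cos -22.1°, sin -22.1°) = (33.91, -13.77). ∠BVD = 147.9°, so VD runs at -22.1° + (180° − 147.9°) = 10.00° from the x-axis; with |VD| = 38.7, D = V + 38.7·(cos 10.00°, sin 10.00°) = (72.02, -7.050). VD is perpendicular to DZ; with |DZ| = 20.9 on the right of VD, Z = D + 20.9·(0.1736, -0.9848) = (75.65, -27.63). Then |BZ| = |Z − B| = 80.54.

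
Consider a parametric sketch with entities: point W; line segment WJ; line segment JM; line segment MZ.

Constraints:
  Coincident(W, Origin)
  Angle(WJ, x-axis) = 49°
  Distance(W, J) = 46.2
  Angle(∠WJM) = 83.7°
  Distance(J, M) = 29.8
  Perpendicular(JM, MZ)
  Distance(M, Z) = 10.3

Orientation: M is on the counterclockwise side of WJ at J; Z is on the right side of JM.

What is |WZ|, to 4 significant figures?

61.42

∠WJM = 83.7°, so JM runs at 49.0° + (180° − 83.7°) = 145.3° from the x-axis; with |JM| = 29.8, M = J + 29.8·(cos 145.3°, sin 145.3°) = (5.810, 51.83). The perpendicularity gives MZ at right angles to JM; with |MZ| = 10.3 on the right of JM, Z = M + 10.3·(0.5693, 0.8221) = (11.67, 60.30). Then |WZ| = |Z − W| = 61.42.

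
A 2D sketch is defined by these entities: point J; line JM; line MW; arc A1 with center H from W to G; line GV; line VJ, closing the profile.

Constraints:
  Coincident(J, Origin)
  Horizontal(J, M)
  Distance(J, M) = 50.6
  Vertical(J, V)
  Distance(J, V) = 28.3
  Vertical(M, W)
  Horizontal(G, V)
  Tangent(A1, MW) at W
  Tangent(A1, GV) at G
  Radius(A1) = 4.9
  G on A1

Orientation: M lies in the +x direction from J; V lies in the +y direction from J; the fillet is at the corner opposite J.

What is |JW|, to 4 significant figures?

55.75

J is at the origin; J and M share the same y with |JM| = 50.6 and M on the +x side, so M = (50.60, 0.000). J and V share the same x with |JV| = 28.3 and V on the +y side, so V = (0.000, 28.30). The virtual corner opposite J is at (50.60, 28.30). A1 meets MW tangentially, so HW is at right angles to MW and the tangent condition forces HG to be normal to GV, with radius 4.9, so the center H sits 4.9 in from both sides at H = (45.70, 23.40). That places the tangent points at W = (50.60, 23.40) on MW and G = (45.70, 28.30) on GV. Then |JW| = |W − J| = 55.75.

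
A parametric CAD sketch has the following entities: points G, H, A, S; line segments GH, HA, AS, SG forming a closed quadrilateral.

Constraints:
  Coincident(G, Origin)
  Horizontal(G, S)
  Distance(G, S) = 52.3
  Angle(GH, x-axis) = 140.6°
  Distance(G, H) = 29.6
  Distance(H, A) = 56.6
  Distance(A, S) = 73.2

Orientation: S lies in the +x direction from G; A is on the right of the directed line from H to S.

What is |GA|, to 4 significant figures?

38.22

G is at the origin; GS is horizontal with |GS| = 52.3 and S in +x, so S = (52.3, 0). GH runs at 140.6° with |GH| = 29.6, so H = (-22.87, 18.79). A is determined by |HA| = 56.6 and |AS| = 73.2 together: it lies at the intersection of circle(H, 56.6) and circle(S, 73.2). With |HS| = 77.49, the foot of the radical line on HS is 24.84 from H and the perpendicular offset is √(56.6² − 24.84²) = 50.86. Taking the right-of-HS solution: A = (-11.11, -36.58).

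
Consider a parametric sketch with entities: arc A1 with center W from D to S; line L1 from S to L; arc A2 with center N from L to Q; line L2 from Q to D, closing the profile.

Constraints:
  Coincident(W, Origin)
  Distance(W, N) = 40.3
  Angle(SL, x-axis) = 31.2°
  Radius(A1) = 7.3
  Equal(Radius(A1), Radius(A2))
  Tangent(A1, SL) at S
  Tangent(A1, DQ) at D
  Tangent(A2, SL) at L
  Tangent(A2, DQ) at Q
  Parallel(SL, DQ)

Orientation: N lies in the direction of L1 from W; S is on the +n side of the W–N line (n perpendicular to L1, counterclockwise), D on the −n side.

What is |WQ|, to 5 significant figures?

40.956

Tangency of A1 to both parallel lines with radius 7.3 puts S and D at W ± 7.3·n: S = (-3.7816, 6.2442), D = (3.7816, -6.2442). Equal radii place L and Q the same way about N: L = N + 7.3·n = (30.690, 27.121), Q = N − 7.3·n = (38.253, 14.632). Then |WQ| = |Q − W| = 40.956.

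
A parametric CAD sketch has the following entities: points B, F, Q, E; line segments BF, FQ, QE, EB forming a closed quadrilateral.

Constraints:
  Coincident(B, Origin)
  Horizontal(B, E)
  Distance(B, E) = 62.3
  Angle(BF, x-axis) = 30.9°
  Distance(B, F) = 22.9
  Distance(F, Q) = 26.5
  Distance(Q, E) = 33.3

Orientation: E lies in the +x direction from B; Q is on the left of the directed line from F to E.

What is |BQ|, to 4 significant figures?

49.39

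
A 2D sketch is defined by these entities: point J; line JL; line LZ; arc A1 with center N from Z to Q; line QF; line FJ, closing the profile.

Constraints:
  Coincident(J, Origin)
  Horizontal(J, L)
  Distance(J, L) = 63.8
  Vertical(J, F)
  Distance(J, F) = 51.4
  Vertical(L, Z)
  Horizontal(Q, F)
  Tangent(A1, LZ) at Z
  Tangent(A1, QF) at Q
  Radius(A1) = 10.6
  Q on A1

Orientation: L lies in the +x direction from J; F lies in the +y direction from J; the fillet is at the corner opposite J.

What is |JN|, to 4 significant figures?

67.04

J and F share the same x with |JF| = 51.4 and F on the +y side, so F = (0.000, 51.40). The virtual corner opposite J is at (63.80, 51.40). Since A1 is tangent to LZ there, NZ ⟂ LZ and A1 meets QF tangentially, so NQ is at right angles to QF, with radius 10.6, so the center N sits 10.6 in from both sides at N = (53.20, 40.80). Then |JN| = |N − J| = 67.04.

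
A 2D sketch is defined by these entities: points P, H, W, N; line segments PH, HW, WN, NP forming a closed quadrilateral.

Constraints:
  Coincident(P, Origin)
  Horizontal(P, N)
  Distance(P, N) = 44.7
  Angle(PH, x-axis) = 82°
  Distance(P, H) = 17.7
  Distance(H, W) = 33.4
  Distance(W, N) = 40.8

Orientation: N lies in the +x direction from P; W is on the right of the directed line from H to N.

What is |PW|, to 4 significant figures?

17.06

Checks: |HW| = 33.40 ✓; |WN| = 40.80 ✓.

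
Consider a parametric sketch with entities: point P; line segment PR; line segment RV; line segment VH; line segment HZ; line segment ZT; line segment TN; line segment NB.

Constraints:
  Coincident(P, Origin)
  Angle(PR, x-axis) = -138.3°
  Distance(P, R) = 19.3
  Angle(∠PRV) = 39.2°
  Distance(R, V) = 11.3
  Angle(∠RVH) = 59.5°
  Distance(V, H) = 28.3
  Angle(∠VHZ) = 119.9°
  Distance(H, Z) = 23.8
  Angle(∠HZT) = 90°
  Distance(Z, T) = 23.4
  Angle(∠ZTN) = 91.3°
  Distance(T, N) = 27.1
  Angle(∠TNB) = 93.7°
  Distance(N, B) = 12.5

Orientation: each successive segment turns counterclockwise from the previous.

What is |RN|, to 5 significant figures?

0.62884

P is at the origin; PR runs at -138.3° with length 19.3, so R = (-14.410, -12.839). ∠PRV = 39.2° gives RV at 2.5000° from the x-axis; with |RV| = 11.3, V = (-3.1209, -12.346). ∠RVH = 59.5° gives VH at 123.00° from the x-axis; with |VH| = 28.3, H = (-18.534, 11.388). ∠VHZ = 119.9° gives HZ at -176.90° from the x-axis; with |HZ| = 23.8, Z = (-42.299, 10.101). ∠HZT = 90.0° gives ZT at -86.900° from the x-axis; with |ZT| = 23.4, T = (-41.034, -13.265). ∠ZTN = 91.3° gives TN at 1.8000° from the x-axis; with |TN| = 27.1, N = (-13.947, -12.413). Then |RN| = |N − R| = 0.62884.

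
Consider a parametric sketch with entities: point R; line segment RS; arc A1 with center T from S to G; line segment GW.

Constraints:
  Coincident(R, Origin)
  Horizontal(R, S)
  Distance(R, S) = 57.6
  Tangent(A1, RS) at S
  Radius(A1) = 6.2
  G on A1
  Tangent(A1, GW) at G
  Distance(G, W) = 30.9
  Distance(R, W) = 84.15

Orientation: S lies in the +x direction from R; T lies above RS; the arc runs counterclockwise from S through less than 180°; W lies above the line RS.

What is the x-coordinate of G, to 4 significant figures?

62.92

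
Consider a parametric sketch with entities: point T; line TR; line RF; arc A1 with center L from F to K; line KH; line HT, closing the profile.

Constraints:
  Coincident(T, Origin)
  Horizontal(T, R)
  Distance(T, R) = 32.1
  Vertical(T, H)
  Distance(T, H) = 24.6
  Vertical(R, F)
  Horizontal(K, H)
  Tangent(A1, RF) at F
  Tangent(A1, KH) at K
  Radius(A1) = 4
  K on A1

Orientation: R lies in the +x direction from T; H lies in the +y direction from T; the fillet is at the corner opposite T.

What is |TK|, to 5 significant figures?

37.347

T is at the origin; TR is horizontal with |TR| = 32.1 and R on the +x side, so R = (32.100, 0.0000). TH is vertical with |TH| = 24.6 and H on the +y side, so H = (0.0000, 24.600). The virtual corner opposite T is at (32.100, 24.600). The tangent condition forces LF to be normal to RF and A1 meets KH tangentially, so LK is at right angles to KH, with radius 4.0, so the center L sits 4.0 in from both sides at L = (28.100, 20.600). That places the tangent points at F = (32.100, 20.600) on RF and K = (28.100, 24.600) on KH. Then |TK| = |K − T| = 37.347.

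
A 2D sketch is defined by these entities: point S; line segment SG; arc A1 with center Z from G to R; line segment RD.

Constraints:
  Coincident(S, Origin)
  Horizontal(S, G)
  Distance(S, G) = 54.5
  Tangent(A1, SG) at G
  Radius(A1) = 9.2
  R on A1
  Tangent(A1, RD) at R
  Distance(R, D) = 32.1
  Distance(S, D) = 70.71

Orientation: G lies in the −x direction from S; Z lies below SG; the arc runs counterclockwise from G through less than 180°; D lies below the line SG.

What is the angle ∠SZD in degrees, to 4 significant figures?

103.0°

Checks: |SG| = 54.50 ✓; |ZG| = 9.200 ✓; |ZR| = 9.200 ✓; ∠(ZR, RD) = 90.00° ✓; |RD| = 32.10 ✓; |SD| = 70.71 ✓.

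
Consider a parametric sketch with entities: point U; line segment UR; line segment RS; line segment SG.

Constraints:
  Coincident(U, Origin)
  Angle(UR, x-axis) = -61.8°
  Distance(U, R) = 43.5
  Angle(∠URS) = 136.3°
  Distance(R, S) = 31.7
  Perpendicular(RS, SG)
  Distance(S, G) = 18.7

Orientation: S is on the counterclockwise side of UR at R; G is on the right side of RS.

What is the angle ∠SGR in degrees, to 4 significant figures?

59.46°

∠URS = 136.3°, so RS runs at -61.8° + (180° − 136.3°) = -18.10° from the x-axis; with |RS| = 31.7, S = R + 31.7·(cos -18.10°, sin -18.10°) = (50.69, -48.19). RS ⟂ SG; with |SG| = 18.7 on the right of RS, G = S + 18.7·(-0.3107, -0.9505) = (44.88, -65.96). Then cos ∠SGR = GS·GR / (|GS||GR|), giving 59.46°.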